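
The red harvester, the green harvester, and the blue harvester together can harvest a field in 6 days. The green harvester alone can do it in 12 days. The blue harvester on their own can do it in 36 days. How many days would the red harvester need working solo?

Combined rate is 1/6 per day.
Known contribution: 1/12 + 1/36 = (3 + 1)/36 = 4/36 = 1/9 per day.
So the red harvester's rate is 1/6 − 1/9 = 1/18, meaning 18 days alone.

18 days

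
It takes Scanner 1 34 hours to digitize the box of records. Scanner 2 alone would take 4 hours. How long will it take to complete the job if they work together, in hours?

With two workers the combined time is the product over the sum: 34·4/(34+4) = 136/38 = 68/19 hours.

68/19 hours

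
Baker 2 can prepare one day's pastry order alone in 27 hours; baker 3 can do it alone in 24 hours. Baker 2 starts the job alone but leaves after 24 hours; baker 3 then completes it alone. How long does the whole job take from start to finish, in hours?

80/3 hours

In 24 hours baker 2 does 24/27 = 8/9 of the job, leaving 1/9.
Baker 3 works at 1/24 per hour, so finishing takes 1/9 ÷ 1/24 = 8/3 hours.
Total time = 24 + 8/3 = 80/3 hours.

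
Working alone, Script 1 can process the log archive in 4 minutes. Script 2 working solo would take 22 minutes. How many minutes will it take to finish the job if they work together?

44/13 minutes

Combined rate: 1/4 + 1/22 = (11 + 2)/44 = 13/44 per minute.
Time = 1 ÷ (13/44) = 44/13 minutes.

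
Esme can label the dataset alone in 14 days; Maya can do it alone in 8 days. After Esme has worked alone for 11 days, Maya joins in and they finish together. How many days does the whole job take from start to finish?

In 11 days Esme does 11/14 of the job, leaving 3/14.
Esme and Maya together work at 11/56 per day, so finishing takes 3/14 ÷ 11/56 = 12/11 days.
Total time = 11 + 12/11 = 133/11 days.

133/11 days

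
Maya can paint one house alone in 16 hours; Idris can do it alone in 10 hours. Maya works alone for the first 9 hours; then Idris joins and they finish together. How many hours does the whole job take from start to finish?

In 9 hours Maya does 9/16 of the job, leaving 7/16.
Maya and Idris together work at 13/80 per hour, so finishing takes 7/16 ÷ 13/80 = 35/13 hours.
Total time = 9 + 35/13 = 152/13 hours.

152/13 hours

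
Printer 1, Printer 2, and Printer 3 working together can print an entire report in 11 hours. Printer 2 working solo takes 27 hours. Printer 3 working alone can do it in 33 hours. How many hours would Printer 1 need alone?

297/7 hours

Combined rate is 1/11 per hour.
Known contribution: 1/27 + 1/33 = (11 + 9)/297 = 20/297 per hour.
So Printer 1's rate is 1/11 − 20/297 = 7/297, meaning 297/7 hours alone.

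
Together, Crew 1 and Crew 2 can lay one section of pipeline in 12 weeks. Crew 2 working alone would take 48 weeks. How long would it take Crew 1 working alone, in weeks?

16 weeks

Combined rate is 1/12 per week.
Known contribution: 1/48 per week.
So Crew 1's rate is 1/12 − 1/48 = 1/16, meaning 16 weeks alone.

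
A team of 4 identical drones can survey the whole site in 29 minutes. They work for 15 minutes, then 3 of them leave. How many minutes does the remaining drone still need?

One drone does 1/116 of the job per minute.
After 15 minutes with 4 drones, 15/29 is done (14/29 left).
With 1 drone the rate is 1/116, so the rest takes 14/29 ÷ 1/116 = 56 minutes.

56 minutes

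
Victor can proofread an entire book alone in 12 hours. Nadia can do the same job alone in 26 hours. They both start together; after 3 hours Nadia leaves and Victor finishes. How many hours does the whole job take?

In the first 3 hours the combined rate is 19/156, so 19/52 of the job is done, leaving 33/52.
After Nadia leaves the rate is 1/12 per hour; the remaining 33/52 takes 99/13 hours.
Total = 3 + 99/13 = 138/13 hours.

138/13 hours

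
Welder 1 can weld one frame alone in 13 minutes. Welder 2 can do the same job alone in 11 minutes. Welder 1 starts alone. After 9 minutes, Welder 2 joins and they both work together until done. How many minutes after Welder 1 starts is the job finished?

65/6 minutes

In the first 9 minutes Welder 1 alone does 9/13 of the job, leaving 4/13.
Once everyone is working, combined rate: 1/13 + 1/11 = (11 + 13)/143 = 24/143 per minute.
Remaining 4/13 at 24/143 per minute takes 11/6 minutes.
Total from the start = 9 + 11/6 = 65/6 minutes.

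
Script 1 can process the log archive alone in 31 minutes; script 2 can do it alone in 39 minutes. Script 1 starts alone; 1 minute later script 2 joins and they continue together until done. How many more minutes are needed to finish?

117/7 minutes

In 1 minute script 1 does 1/31 of the job, leaving 30/31.
Script 1 and script 2 together work at 70/1209 per minute, so finishing takes 30/31 ÷ 70/1209 = 117/7 minutes.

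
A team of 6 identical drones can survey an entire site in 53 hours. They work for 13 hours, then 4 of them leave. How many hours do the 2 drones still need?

One drone does 1/318 of the job per hour.
After 13 hours with 6 drones, 13/53 is done (40/53 left).
With 2 drones the rate is 2/318 = 1/159, so the rest takes 40/53 ÷ 1/159 = 120 hours.

120 hours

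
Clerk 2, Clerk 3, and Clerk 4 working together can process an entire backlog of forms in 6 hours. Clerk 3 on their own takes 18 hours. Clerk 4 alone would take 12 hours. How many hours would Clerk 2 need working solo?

Combined rate is 1/6 per hour.
Known contribution: 1/18 + 1/12 = (2 + 3)/36 = 5/36 per hour.
So Clerk 2's rate is 1/6 − 5/36 = 1/36, meaning 36 hours alone.

36 hours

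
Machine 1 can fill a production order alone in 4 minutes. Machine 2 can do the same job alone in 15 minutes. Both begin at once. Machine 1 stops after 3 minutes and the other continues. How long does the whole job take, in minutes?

15/4 minutes

In the first 3 minutes the combined rate is 19/60, so 19/20 of the job is done, leaving 1/20.
After machine 1 leaves the rate is 1/15 per minute; the remaining 1/20 takes 3/4 minutes.
Total = 3 + 3/4 = 15/4 minutes.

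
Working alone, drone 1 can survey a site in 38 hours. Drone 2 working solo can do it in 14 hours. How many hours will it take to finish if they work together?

133/13 hours

With two workers the combined time is the product over the sum: 38·14/(38+14) = 532/52 = 133/13 hours.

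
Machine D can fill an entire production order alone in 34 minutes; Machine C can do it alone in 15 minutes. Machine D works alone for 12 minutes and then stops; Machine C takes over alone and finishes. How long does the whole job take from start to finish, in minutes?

In 12 minutes Machine D does 12/34 = 6/17 of the job, leaving 11/17.
Machine C works at 1/15 per minute, so finishing takes 11/17 ÷ 1/15 = 165/17 minutes.
Total time = 12 + 165/17 = 369/17 minutes.

369/17 minutes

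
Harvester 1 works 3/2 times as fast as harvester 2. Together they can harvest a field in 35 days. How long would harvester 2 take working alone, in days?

175/2 days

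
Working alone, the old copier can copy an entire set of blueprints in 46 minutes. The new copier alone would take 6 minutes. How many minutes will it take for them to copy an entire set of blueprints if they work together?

69/13 minutes

With two workers the combined time is the product over the sum: 46·6/(46+6) = 276/52 = 69/13 minutes.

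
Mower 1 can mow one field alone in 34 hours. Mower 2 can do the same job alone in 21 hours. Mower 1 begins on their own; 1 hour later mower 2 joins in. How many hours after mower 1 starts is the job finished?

68/5 hours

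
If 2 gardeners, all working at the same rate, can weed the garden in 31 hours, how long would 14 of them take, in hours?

31/7 hours

Total work is 2·31 = 62 gardener-hours.
With 14 gardeners: 62/14 = 31/7 hours.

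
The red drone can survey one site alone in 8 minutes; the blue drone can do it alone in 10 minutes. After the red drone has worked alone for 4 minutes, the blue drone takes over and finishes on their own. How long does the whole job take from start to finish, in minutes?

9 minutes

In 4 minutes the red drone does 4/8 = 1/2 of the job, leaving 1/2.
The blue drone works at 1/10 per minute, so finishing takes 1/2 ÷ 1/10 = 5 minutes.
Total time = 4 + 5 = 9 minutes.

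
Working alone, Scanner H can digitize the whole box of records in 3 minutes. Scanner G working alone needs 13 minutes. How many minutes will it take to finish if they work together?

39/16 minutes

Combined rate: 1/3 + 1/13 = (13 + 3)/39 = 16/39 per minute.
Time = 1 ÷ (16/39) = 39/16 minutes.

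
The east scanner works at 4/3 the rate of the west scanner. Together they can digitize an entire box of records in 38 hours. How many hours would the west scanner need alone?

266/3 hours

Let the west scanner's rate be r; then the east scanner's rate is (4/3)r, so together (4/3 + 1)r = (7/3)r = 1/38.
Thus r = 3/266 per hour.
The west scanner alone: 266/3 hours; the east scanner alone: 133/2 hours.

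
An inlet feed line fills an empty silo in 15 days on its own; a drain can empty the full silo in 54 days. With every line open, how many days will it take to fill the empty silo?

Net rate = 1/15 − 1/54 = (18 − 5)/270 = 13/270 per day.
Filling time = 1 ÷ (13/270) = 270/13 days.

270/13 days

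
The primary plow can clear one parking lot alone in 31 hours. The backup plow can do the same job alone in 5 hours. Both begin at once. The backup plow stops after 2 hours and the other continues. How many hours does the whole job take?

93/5 hours

In the first 2 hours the combined rate is 36/155, so 72/155 of the job is done, leaving 83/155.
After the backup plow leaves the rate is 1/31 per hour; the remaining 83/155 takes 83/5 hours.
Total = 2 + 83/5 = 93/5 hours.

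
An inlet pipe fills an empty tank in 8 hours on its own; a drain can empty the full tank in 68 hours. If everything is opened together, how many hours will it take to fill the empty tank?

Net rate = 1/8 − 1/68 = (17 − 2)/136 = 15/136 per hour.
Filling time = 1 ÷ (15/136) = 136/15 hours.

136/15 hours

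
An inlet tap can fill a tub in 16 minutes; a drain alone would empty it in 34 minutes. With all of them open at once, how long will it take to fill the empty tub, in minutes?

272/9 minutes

Net rate = 1/16 − 1/34 = (17 − 8)/272 = 9/272 per minute.
Filling time = 1 ÷ (9/272) = 272/9 minutes.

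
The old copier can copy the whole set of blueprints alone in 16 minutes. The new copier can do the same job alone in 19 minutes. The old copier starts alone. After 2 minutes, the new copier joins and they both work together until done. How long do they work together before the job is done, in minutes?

38/5 minutes

In the first 2 minutes the old copier alone does 2/16 = 1/8 of the job, leaving 7/8.
Once everyone is working, combined rate: 1/16 + 1/19 = (19 + 16)/304 = 35/304 per minute.
Remaining 7/8 at 35/304 per minute takes 38/5 minutes.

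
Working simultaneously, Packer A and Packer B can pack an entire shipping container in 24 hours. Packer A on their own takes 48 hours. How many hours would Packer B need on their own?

Combined rate is 1/24 per hour.
Known contribution: 1/48 per hour.
So Packer B's rate is 1/24 − 1/48 = 1/48, meaning 48 hours alone.

48 hours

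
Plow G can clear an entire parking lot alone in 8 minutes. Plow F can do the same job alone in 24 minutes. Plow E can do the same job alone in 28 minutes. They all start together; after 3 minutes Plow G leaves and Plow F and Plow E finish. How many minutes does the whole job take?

105/13 minutes

In the first 3 minutes the combined rate is 17/84, so 17/28 of the job is done, leaving 11/28.
After Plow G leaves the rate is 13/168 per minute; the remaining 11/28 takes 66/13 minutes.
Total = 3 + 66/13 = 105/13 minutes.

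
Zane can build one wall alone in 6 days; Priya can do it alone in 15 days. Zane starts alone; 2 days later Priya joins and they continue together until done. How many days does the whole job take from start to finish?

34/7 days

In 2 days Zane does 2/6 = 1/3 of the job, leaving 2/3.
Zane and Priya together work at 7/30 per day, so finishing takes 2/3 ÷ 7/30 = 20/7 days.
Total time = 2 + 20/7 = 34/7 days.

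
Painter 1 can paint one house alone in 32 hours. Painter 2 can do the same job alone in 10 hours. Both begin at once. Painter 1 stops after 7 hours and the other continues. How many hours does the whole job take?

In the first 7 hours the combined rate is 21/160, so 147/160 of the job is done, leaving 13/160.
After painter 1 leaves the rate is 1/10 per hour; the remaining 13/160 takes 13/16 hours.
Total = 7 + 13/16 = 125/16 hours.

125/16 hours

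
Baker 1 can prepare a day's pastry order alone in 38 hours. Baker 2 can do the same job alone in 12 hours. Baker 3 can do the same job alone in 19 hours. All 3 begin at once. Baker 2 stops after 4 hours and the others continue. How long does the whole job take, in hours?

76/9 hours

In the first 4 hours the combined rate is 37/228, so 37/57 of the job is done, leaving 20/57.
After baker 2 leaves the rate is 3/38 per hour; the remaining 20/57 takes 40/9 hours.
Total = 4 + 40/9 = 76/9 hours.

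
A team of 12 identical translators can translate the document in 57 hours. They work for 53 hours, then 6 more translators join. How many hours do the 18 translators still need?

One translator does 1/684 of the job per hour.
After 53 hours with 12 translators, 53/57 is done (4/57 left).
With 18 translators the rate is 18/684 = 1/38, so the rest takes 4/57 ÷ 1/38 = 8/3 hours.

8/3 hours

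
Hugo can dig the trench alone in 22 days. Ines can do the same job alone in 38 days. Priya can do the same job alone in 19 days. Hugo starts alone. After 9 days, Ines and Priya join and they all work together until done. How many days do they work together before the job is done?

19/4 days

In the first 9 days Hugo alone does 9/22 of the job, leaving 13/22.
Once everyone is working, combined rate: 1/22 + 1/38 + 1/19 = (19 + 11 + 22)/418 = 52/418 = 26/209 per day.
Remaining 13/22 at 26/209 per day takes 19/4 days.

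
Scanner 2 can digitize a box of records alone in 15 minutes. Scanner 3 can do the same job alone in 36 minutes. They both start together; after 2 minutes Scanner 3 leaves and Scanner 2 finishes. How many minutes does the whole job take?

In the first 2 minutes the combined rate is 17/180, so 17/90 of the job is done, leaving 73/90.
After Scanner 3 leaves the rate is 1/15 per minute; the remaining 73/90 takes 73/6 minutes.
Total = 2 + 73/6 = 85/6 minutes.

85/6 minutes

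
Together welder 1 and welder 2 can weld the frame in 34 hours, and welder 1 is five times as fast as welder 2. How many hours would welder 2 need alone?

204 hours

Let welder 2's rate be r; then welder 1's rate is 5r, so together (5 + 1)r = 6r = 1/34.
Thus r = 1/204 per hour.
Welder 2 alone: 204 hours; welder 1 alone: 204/5 hours.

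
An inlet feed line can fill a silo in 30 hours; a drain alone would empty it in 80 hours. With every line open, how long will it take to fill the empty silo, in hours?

Net rate = 1/30 − 1/80 = (8 − 3)/240 = 5/240 = 1/48 per hour.
Filling time = 1 ÷ (1/48) = 48 hours.

48 hours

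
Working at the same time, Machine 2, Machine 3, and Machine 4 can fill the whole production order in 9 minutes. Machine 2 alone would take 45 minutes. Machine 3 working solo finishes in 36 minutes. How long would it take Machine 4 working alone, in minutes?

180/11 minutes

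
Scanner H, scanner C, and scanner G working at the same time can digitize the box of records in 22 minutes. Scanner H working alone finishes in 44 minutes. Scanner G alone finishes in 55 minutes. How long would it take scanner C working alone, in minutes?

220 minutes

Combined rate is 1/22 per minute.
Known contribution: 1/44 + 1/55 = (5 + 4)/220 = 9/220 per minute.
So scanner C's rate is 1/22 − 9/220 = 1/220, meaning 220 minutes alone.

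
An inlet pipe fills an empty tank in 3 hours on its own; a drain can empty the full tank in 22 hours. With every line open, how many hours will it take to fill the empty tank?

66/19 hours

Net rate = 1/3 − 1/22 = (22 − 3)/66 = 19/66 per hour.
Filling time = 1 ÷ (19/66) = 66/19 hours.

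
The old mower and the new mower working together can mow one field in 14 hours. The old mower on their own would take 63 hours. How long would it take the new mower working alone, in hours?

18 hours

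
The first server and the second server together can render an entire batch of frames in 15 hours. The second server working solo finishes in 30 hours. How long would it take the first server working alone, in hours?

Combined rate is 1/15 per hour.
Known contribution: 1/30 per hour.
So the first server's rate is 1/15 − 1/30 = 1/30, meaning 30 hours alone.

30 hours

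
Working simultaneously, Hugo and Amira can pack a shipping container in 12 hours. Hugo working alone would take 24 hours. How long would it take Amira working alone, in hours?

Combined rate is 1/12 per hour.
Known contribution: 1/24 per hour.
So Amira's rate is 1/12 − 1/24 = 1/24, meaning 24 hours alone.

24 hours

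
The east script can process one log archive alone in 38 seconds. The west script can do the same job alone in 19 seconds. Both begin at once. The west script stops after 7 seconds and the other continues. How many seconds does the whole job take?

24 seconds

In the first 7 seconds the combined rate is 3/38, so 21/38 of the job is done, leaving 17/38.
After the west script leaves the rate is 1/38 per second; the remaining 17/38 takes 17 seconds.
Total = 7 + 17 = 24 seconds.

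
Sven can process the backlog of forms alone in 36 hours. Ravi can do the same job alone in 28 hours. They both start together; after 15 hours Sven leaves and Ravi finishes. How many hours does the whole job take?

In the first 15 hours the combined rate is 4/63, so 20/21 of the job is done, leaving 1/21.
After Sven leaves the rate is 1/28 per hour; the remaining 1/21 takes 4/3 hours.
Total = 15 + 4/3 = 49/3 hours.

49/3 hours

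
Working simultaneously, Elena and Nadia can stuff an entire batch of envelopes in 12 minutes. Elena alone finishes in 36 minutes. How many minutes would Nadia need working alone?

Combined rate is 1/12 per minute.
Known contribution: 1/36 per minute.
So Nadia's rate is 1/12 − 1/36 = 1/18, meaning 18 minutes alone.

18 minutes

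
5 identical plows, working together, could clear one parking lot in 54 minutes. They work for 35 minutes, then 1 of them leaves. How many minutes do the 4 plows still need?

95/4 minutes

One plow does 1/270 of the job per minute.
After 35 minutes with 5 plows, 35/54 is done (19/54 left).
With 4 plows the rate is 4/270 = 2/135, so the rest takes 19/54 ÷ 2/135 = 95/4 minutes.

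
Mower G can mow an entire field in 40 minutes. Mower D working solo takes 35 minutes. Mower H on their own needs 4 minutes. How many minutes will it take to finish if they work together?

56/17 minutes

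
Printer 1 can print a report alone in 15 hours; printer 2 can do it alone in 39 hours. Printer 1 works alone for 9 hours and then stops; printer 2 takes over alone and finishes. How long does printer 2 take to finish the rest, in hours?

78/5 hours

In 9 hours printer 1 does 9/15 = 3/5 of the job, leaving 2/5.
Printer 2 works at 1/39 per hour, so finishing takes 2/5 ÷ 1/39 = 78/5 hours.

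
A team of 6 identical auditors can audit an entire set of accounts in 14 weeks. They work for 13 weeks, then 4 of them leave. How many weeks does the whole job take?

One auditor does 1/84 of the job per week.
After 13 weeks with 6 auditors, 13/14 is done (1/14 left).
With 2 auditors the rate is 2/84 = 1/42, so the rest takes 1/14 ÷ 1/42 = 3 weeks.
Total = 13 + 3 = 16 weeks.

16 weeks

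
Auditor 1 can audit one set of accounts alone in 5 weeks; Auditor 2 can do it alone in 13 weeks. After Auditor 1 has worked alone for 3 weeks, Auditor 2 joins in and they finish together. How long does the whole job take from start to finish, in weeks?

40/9 weeks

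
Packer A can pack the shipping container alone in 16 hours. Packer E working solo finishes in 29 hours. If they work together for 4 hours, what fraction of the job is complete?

45/116

Combined rate: 1/16 + 1/29 = (29 + 16)/464 = 45/464 per hour.
In 4 hours they complete 4·45/464 = 45/116 of the job.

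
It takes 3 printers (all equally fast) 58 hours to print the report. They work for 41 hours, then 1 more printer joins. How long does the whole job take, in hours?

215/4 hours

One printer does 1/174 of the job per hour.
After 41 hours with 3 printers, 41/58 is done (17/58 left).
With 4 printers the rate is 4/174 = 2/87, so the rest takes 17/58 ÷ 2/87 = 51/4 hours.
Total = 41 + 51/4 = 215/4 hours.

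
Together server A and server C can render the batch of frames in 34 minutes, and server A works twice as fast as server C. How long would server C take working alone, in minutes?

Let server C's rate be r; then server A's rate is 2r, so together (2 + 1)r = 3r = 1/34.
Thus r = 1/102 per minute.
Server C alone: 102 minutes; server A alone: 51 minutes.

102 minutes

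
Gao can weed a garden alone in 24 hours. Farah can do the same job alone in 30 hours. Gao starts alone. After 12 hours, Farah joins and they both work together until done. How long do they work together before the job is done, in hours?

In the first 12 hours Gao alone does 12/24 = 1/2 of the job, leaving 1/2.
Once everyone is working, combined rate: 1/24 + 1/30 = (5 + 4)/120 = 9/120 = 3/40 per hour.
Remaining 1/2 at 3/40 per hour takes 20/3 hours.

20/3 hours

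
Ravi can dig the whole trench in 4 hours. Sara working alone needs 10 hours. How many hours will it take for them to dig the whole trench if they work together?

Combined rate: 1/4 + 1/10 = (5 + 2)/20 = 7/20 per hour.
Time = 1 ÷ (7/20) = 20/7 hours.

20/7 hours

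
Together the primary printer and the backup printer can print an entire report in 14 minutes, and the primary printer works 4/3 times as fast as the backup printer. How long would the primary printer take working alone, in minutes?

49/2 minutes

Let the backup printer's rate be r; then the primary printer's rate is (4/3)r, so together (4/3 + 1)r = (7/3)r = 1/14.
Thus r = 3/98 per minute.
The backup printer alone: 98/3 minutes; the primary printer alone: 49/2 minutes.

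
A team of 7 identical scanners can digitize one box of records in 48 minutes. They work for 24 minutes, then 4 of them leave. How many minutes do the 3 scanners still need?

One scanner does 1/336 of the job per minute.
After 24 minutes with 7 scanners, 1/2 is done (1/2 left).
With 3 scanners the rate is 3/336 = 1/112, so the rest takes 1/2 ÷ 1/112 = 56 minutes.

56 minutes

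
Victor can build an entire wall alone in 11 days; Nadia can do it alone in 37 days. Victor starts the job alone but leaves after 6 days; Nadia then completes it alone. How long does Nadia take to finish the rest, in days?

185/11 days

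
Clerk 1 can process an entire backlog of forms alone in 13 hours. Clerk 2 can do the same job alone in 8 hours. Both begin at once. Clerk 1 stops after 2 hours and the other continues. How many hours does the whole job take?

In the first 2 hours the combined rate is 21/104, so 21/52 of the job is done, leaving 31/52.
After Clerk 1 leaves the rate is 1/8 per hour; the remaining 31/52 takes 62/13 hours.
Total = 2 + 62/13 = 88/13 hours.

88/13 hours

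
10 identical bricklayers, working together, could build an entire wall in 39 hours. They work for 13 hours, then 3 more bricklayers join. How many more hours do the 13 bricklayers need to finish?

One bricklayer does 1/390 of the job per hour.
After 13 hours with 10 bricklayers, 1/3 is done (2/3 left).
With 13 bricklayers the rate is 13/390 = 1/30, so the rest takes 2/3 ÷ 1/30 = 20 hours.

20 hours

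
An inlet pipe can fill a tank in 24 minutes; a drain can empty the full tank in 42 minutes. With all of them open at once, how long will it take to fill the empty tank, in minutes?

Net rate = 1/24 − 1/42 = (7 − 4)/168 = 3/168 = 1/56 per minute.
Filling time = 1 ÷ (1/56) = 56 minutes.

56 minutes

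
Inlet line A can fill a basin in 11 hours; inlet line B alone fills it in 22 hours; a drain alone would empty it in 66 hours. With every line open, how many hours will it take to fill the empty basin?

33/4 hours

Net rate = 1/11 + 1/22 − 1/66 = (6 + 3 − 1)/66 = 8/66 = 4/33 per hour.
Filling time = 1 ÷ (4/33) = 33/4 hours.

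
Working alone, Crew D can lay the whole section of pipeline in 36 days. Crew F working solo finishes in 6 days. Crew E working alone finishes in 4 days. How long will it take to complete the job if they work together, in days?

9/4 days

Combined rate: 1/36 + 1/6 + 1/4 = (1 + 6 + 9)/36 = 16/36 = 4/9 per day.
Time = 1 ÷ (4/9) = 9/4 days.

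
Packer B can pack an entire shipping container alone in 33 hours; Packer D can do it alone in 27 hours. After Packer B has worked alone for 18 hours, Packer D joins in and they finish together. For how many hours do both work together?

In 18 hours Packer B does 18/33 = 6/11 of the job, leaving 5/11.
Packer B and Packer D together work at 20/297 per hour, so finishing takes 5/11 ÷ 20/297 = 27/4 hours.

27/4 hours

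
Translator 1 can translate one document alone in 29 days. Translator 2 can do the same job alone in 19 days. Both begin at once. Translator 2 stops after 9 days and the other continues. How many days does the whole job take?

290/19 days

In the first 9 days the combined rate is 48/551, so 432/551 of the job is done, leaving 119/551.
After translator 2 leaves the rate is 1/29 per day; the remaining 119/551 takes 119/19 days.
Total = 9 + 119/19 = 290/19 days.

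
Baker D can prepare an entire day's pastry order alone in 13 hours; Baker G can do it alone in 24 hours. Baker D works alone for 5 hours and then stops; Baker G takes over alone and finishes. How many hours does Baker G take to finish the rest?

In 5 hours Baker D does 5/13 of the job, leaving 8/13.
Baker G works at 1/24 per hour, so finishing takes 8/13 ÷ 1/24 = 192/13 hours.

192/13 hours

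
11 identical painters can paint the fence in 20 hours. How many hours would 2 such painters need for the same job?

Total work is 11·20 = 220 painter-hours.
With 2 painters: 220/2 = 110 hours.

110 hours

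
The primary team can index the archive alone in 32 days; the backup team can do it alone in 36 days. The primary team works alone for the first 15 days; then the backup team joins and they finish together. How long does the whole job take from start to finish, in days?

In 15 days the primary team does 15/32 of the job, leaving 17/32.
The primary team and the backup team together work at 17/288 per day, so finishing takes 17/32 ÷ 17/288 = 9 days.
Total time = 15 + 9 = 24 days.

24 days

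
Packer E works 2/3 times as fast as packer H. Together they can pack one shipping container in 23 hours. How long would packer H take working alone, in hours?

115/3 hours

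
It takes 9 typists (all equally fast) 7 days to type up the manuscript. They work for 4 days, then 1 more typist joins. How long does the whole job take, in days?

67/10 days

One typist does 1/63 of the job per day.
After 4 days with 9 typists, 4/7 is done (3/7 left).
With 10 typists the rate is 10/63, so the rest takes 3/7 ÷ 10/63 = 27/10 days.
Total = 4 + 27/10 = 67/10 days.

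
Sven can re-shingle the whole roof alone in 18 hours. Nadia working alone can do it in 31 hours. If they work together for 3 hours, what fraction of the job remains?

137/186

Combined rate: 1/18 + 1/31 = (31 + 18)/558 = 49/558 per hour.
In 3 hours they complete 3·49/558 = 49/186 of the job.
So 137/186 remains.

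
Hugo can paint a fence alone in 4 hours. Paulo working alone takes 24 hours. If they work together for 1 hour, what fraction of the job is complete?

Combined rate: 1/4 + 1/24 = (6 + 1)/24 = 7/24 per hour.
In 1 hour they complete 1·7/24 = 7/24 of the job.

7/24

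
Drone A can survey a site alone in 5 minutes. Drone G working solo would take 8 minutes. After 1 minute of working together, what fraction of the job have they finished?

13/40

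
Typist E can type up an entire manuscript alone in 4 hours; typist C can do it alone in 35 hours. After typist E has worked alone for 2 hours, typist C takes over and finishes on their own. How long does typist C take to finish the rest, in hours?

35/2 hours

In 2 hours typist E does 2/4 = 1/2 of the job, leaving 1/2.
Typist C works at 1/35 per hour, so finishing takes 1/2 ÷ 1/35 = 35/2 hours.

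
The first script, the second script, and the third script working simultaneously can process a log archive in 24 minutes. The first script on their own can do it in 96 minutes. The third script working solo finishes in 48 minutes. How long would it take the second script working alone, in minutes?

96 minutes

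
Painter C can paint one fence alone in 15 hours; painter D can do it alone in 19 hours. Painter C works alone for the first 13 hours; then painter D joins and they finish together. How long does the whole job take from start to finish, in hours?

In 13 hours painter C does 13/15 of the job, leaving 2/15.
Painter C and painter D together work at 34/285 per hour, so finishing takes 2/15 ÷ 34/285 = 19/17 hours.
Total time = 13 + 19/17 = 240/17 hours.

240/17 hours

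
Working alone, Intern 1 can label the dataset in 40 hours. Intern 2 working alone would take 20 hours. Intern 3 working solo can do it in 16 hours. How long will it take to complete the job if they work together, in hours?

80/11 hours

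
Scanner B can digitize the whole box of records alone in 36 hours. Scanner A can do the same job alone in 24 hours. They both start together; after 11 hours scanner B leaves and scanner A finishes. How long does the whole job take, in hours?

50/3 hours

In the first 11 hours the combined rate is 5/72, so 55/72 of the job is done, leaving 17/72.
After scanner B leaves the rate is 1/24 per hour; the remaining 17/72 takes 17/3 hours.
Total = 11 + 17/3 = 50/3 hours.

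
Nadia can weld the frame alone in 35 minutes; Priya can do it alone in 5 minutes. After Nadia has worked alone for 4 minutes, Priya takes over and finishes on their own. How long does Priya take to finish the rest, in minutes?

31/7 minutes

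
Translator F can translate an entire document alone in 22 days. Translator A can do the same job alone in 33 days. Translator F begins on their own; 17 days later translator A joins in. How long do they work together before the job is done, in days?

3 days

In the first 17 days translator F alone does 17/22 of the job, leaving 5/22.
Once everyone is working, combined rate: 1/22 + 1/33 = (3 + 2)/66 = 5/66 per day.
Remaining 5/22 at 5/66 per day takes 3 days.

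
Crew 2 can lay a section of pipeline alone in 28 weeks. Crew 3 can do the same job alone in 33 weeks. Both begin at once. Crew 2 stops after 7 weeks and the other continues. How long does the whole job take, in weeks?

In the first 7 weeks the combined rate is 61/924, so 61/132 of the job is done, leaving 71/132.
After Crew 2 leaves the rate is 1/33 per week; the remaining 71/132 takes 71/4 weeks.
Total = 7 + 71/4 = 99/4 weeks.

99/4 weeks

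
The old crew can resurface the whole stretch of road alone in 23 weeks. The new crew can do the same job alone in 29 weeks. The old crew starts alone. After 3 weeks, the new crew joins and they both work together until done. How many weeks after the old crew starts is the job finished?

184/13 weeks

In the first 3 weeks the old crew alone does 3/23 of the job, leaving 20/23.
Once everyone is working, combined rate: 1/23 + 1/29 = (29 + 23)/667 = 52/667 per week.
Remaining 20/23 at 52/667 per week takes 145/13 weeks.
Total from the start = 3 + 145/13 = 184/13 weeks.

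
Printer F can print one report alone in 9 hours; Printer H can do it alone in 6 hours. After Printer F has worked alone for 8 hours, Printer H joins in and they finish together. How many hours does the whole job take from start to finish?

42/5 hours

In 8 hours Printer F does 8/9 of the job, leaving 1/9.
Printer F and Printer H together work at 5/18 per hour, so finishing takes 1/9 ÷ 5/18 = 2/5 hours.
Total time = 8 + 2/5 = 42/5 hours.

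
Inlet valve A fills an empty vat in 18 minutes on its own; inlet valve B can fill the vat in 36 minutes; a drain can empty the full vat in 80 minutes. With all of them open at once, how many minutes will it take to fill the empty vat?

240/17 minutes

Net rate = 1/18 + 1/36 − 1/80 = (40 + 20 − 9)/720 = 51/720 = 17/240 per minute.
Filling time = 1 ÷ (17/240) = 240/17 minutes.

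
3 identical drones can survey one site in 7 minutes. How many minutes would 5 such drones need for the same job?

Total work is 3·7 = 21 drone-minutes.
With 5 drones: 21/5 minutes.

21/5 minutes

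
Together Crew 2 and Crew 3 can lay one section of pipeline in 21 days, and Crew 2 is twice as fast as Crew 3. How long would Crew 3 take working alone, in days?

Let Crew 3's rate be r; then Crew 2's rate is 2r, so together (2 + 1)r = 3r = 1/21.
Thus r = 1/63 per day.
Crew 3 alone: 63 days; Crew 2 alone: 63/2 days.

63 days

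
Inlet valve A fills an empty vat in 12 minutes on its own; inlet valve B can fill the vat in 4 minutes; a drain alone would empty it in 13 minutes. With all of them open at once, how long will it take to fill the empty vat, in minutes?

39/10 minutes

Net rate = 1/12 + 1/4 − 1/13 = (13 + 39 − 12)/156 = 40/156 = 10/39 per minute.
Filling time = 1 ÷ (10/39) = 39/10 minutes.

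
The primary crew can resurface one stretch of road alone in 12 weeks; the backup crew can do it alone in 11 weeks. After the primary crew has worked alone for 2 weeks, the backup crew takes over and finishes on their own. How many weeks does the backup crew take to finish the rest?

In 2 weeks the primary crew does 2/12 = 1/6 of the job, leaving 5/6.
The backup crew works at 1/11 per week, so finishing takes 5/6 ÷ 1/11 = 55/6 weeks.

55/6 weeks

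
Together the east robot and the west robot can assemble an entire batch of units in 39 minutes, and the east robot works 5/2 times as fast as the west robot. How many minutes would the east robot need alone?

Let the west robot's rate be r; then the east robot's rate is (5/2)r, so together (5/2 + 1)r = (7/2)r = 1/39.
Thus r = 2/273 per minute.
The west robot alone: 273/2 minutes; the east robot alone: 273/5 minutes.

273/5 minutes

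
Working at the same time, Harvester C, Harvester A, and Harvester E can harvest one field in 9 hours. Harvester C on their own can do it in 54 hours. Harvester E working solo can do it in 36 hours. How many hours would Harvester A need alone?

108/7 hours

Combined rate is 1/9 per hour.
Known contribution: 1/54 + 1/36 = (2 + 3)/108 = 5/108 per hour.
So Harvester A's rate is 1/9 − 5/108 = 7/108, meaning 108/7 hours alone.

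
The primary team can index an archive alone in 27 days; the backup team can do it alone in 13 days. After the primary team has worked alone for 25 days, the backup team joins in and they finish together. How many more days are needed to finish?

In 25 days the primary team does 25/27 of the job, leaving 2/27.
The primary team and the backup team together work at 40/351 per day, so finishing takes 2/27 ÷ 40/351 = 13/20 days.

13/20 days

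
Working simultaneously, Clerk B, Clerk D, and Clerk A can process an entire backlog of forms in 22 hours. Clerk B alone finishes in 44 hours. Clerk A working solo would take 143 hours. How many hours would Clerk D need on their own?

572/9 hours

Combined rate is 1/22 per hour.
Known contribution: 1/44 + 1/143 = (13 + 4)/572 = 17/572 per hour.
So Clerk D's rate is 1/22 − 17/572 = 9/572, meaning 572/9 hours alone.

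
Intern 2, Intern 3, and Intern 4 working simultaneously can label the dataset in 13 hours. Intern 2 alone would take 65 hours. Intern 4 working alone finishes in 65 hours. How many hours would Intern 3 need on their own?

65/3 hours

Combined rate is 1/13 per hour.
Known contribution: 1/65 + 1/65 = (1 + 1)/65 = 2/65 per hour.
So Intern 3's rate is 1/13 − 2/65 = 3/65, meaning 65/3 hours alone.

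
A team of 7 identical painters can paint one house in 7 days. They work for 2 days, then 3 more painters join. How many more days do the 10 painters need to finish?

7/2 days

One painter does 1/49 of the job per day.
After 2 days with 7 painters, 2/7 is done (5/7 left).
With 10 painters the rate is 10/49, so the rest takes 5/7 ÷ 10/49 = 7/2 days.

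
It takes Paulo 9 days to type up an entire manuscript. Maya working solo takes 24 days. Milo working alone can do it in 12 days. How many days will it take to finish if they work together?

72/17 days

Combined rate: 1/9 + 1/24 + 1/12 = (8 + 3 + 6)/72 = 17/72 per day.
Time = 1 ÷ (17/72) = 72/17 days.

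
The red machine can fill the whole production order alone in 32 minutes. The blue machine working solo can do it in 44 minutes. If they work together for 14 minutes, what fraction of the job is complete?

133/176

Combined rate: 1/32 + 1/44 = (11 + 8)/352 = 19/352 per minute.
In 14 minutes they complete 14·19/352 = 133/176 of the job.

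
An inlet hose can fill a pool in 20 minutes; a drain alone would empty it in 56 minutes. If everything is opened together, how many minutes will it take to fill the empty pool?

280/9 minutes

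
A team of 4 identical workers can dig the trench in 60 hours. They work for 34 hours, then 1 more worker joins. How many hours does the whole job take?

274/5 hours

One worker does 1/240 of the job per hour.
After 34 hours with 4 workers, 17/30 is done (13/30 left).
With 5 workers the rate is 5/240 = 1/48, so the rest takes 13/30 ÷ 1/48 = 104/5 hours.
Total = 34 + 104/5 = 274/5 hours.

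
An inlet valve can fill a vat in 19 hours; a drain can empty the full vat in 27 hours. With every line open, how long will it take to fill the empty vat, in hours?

513/8 hours

Net rate = 1/19 − 1/27 = (27 − 19)/513 = 8/513 per hour.
Filling time = 1 ÷ (8/513) = 513/8 hours.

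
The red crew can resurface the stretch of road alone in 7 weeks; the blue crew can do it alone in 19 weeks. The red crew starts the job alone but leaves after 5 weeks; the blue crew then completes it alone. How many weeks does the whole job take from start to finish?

In 5 weeks the red crew does 5/7 of the job, leaving 2/7.
The blue crew works at 1/19 per week, so finishing takes 2/7 ÷ 1/19 = 38/7 weeks.
Total time = 5 + 38/7 = 73/7 weeks.

73/7 weeks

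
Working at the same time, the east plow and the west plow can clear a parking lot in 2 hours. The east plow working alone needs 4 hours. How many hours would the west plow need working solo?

Combined rate is 1/2 per hour.
Known contribution: 1/4 per hour.
So the west plow's rate is 1/2 − 1/4 = 1/4, meaning 4 hours alone.

4 hours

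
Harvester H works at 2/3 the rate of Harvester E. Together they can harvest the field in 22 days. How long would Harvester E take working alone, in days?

Let Harvester E's rate be r; then Harvester H's rate is (2/3)r, so together (2/3 + 1)r = (5/3)r = 1/22.
Thus r = 3/110 per day.
Harvester E alone: 110/3 days; Harvester H alone: 55 days.

110/3 days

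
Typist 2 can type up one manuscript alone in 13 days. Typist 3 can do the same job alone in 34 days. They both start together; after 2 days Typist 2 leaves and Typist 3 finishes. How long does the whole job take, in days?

In the first 2 days the combined rate is 47/442, so 47/221 of the job is done, leaving 174/221.
After Typist 2 leaves the rate is 1/34 per day; the remaining 174/221 takes 348/13 days.
Total = 2 + 348/13 = 374/13 days.

374/13 days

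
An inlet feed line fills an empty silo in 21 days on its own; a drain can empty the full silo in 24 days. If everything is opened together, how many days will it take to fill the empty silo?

Net rate = 1/21 − 1/24 = (8 − 7)/168 = 1/168 per day.
Filling time = 1 ÷ (1/168) = 168 days.

168 days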